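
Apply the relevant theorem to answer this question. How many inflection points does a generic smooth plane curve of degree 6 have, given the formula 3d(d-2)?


For a general smooth plane curve C of degree d, the inflection points are
the intersection of C with its Hessian curve, which has degree 3(d-2).
By Bezout, the total intersection number is d * 3(d-2) = 6 * 12 = 72.
For a general curve every flex is ordinary, so each contributes
multiplicity 1 to C·Hess(C), and the number of distinct inflection
points is 3d(d-2).
Inflection points = 3*6*(6-2) = 3*6*4 = 72

72


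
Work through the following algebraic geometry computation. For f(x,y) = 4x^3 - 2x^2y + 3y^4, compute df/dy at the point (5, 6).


df/dy = (-2)*x^2 + 4*3*y^3
At (5,6): (-2)*5^2 + 4*3*6^3
= -50 + 2592
= 2542

2542


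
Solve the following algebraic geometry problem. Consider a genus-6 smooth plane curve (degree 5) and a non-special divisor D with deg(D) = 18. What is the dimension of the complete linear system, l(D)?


First, compute the genus of a smooth plane curve of degree 5:
g = (d-1)(d-2)/2 = (5-1)(5-2)/2 = 6
For a non-special divisor D (i.e., h^1(D) = 0), Riemann-Roch gives:
l(D) = deg(D) - g + 1
Since deg(D) = 18 >= 2g - 1 = 11, D is non-special.
l(D) = 18 - 6 + 1 = 13

13


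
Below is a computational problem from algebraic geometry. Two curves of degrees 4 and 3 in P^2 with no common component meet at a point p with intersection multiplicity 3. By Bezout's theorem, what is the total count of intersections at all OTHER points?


By Bezout's theorem, the total intersection number is d1 * d2.
Total = 4 * 3 = 12
Intersection multiplicity at p = 3
Remaining intersections = 12 - 3 = 9

9


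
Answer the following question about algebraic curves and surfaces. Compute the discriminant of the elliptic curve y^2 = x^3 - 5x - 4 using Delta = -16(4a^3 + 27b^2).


Compute each component:
4a^3 = 4*(-5)^3 = 4*(-125) = -500
27b^2 = 27*(-4)^2 = 27*16 = 432
4a^3 + 27b^2 = -500 + 432 = -68
Delta = -16*(-68) = 1088

1088


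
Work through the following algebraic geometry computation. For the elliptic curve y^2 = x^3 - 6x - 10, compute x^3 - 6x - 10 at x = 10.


Compute x^3 - 6x - 10 at x = 10:
x^3 = 10^3 = 1000
(-6)*x = (-6)*10 = -60
Sum: 1000 - 60 - 10 = 930

930


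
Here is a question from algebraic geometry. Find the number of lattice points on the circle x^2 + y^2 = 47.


Systematically check integer values of x where x^2 <= 47.
For each valid x, check if 47 - x^2 is a perfect square.
Total integer solutions found: 0

0


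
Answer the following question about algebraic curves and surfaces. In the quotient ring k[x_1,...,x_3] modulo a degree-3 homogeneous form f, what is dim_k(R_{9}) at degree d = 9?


For R = k[x_1,...,x_n]/(f) with f homogeneous of degree e:
The Hilbert series is (1 - t^e)/(1 - t)^n.
So h(d) = C(d+n-1, n-1) - C(d-e+n-1, n-1) for d >= e.
With n=3, e=3, d=9:
C(9+3-1, 3-1) = C(11, 2) = 55
C(9-3+3-1, 3-1) = C(8, 2) = 28
h(9) = 55 - 28 = 27

27


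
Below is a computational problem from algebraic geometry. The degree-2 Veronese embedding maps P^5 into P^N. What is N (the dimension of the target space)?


The Veronese embedding v_d: P^n -> P^N maps each point to all
degree-d monomials in n+1 homogeneous coordinates.
N = C(n+d, d) - 1
N = C(5+2, 2) - 1
N = C(7, 2) - 1
C(7, 2) = 21
N = 21 - 1 = 20

20


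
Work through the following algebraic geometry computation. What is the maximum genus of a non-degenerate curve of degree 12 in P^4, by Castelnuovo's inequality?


Castelnuovo's bound: write d - 1 = m(r-1) + epsilon with 0 <= epsilon < r-1.
d - 1 = 12 - 1 = 11
r - 1 = 4 - 1 = 3
11 = 3*3 + 2, so m = 3, epsilon = 2
pi(d, r) = m(m-1)(r-1)/2 + m*epsilon
= 3*2*3/2 + 3*2
= 18/2 + 6
= 9 + 6 = 15

15


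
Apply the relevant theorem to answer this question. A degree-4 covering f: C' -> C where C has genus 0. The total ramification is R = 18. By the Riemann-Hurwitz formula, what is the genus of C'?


Riemann-Hurwitz formula: 2g' - 2 = d(2g - 2) + R
Given: d = 4, g = 0, R = 18
2g' - 2 = 4*(2*0 - 2) + 18
2g' - 2 = 4*(-2) + 18
2g' - 2 = -8 + 18 = 10
2g' = 12
g' = 6

6


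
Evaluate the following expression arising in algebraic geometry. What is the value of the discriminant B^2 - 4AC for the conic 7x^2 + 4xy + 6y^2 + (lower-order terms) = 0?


The discriminant of a conic Ax^2 + Bxy + Cy^2 + ... = 0 is B^2 - 4AC.
B^2 = 4^2 = 16
4AC = 4*7*6 = 168
Discriminant = 16 - 168 = -152

-152


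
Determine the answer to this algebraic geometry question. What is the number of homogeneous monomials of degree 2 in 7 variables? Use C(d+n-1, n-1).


The number of degree-2 monomials in 7 variables is C(d+n-1, n-1).
= C(2+7-1, 7-1) = C(8, 6)
= 28

28


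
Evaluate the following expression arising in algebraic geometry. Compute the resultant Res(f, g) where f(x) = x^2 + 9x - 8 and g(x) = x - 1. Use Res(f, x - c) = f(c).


For Res(f, x - c), we evaluate f at x = c.
f(1) = 1^2 + 9*1 - 8
= 1 + 9 - 8
= 10 - 8 = 2
Res(f, g) = 2

2


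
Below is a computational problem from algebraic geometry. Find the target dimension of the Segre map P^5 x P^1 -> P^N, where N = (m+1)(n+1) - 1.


The Segre embedding maps P^m x P^n into P^N via
all products of coordinates from each factor.
N = (m+1)(n+1) - 1
N = (5+1)(1+1) - 1
N = 6*2 - 1
N = 12 - 1 = 11

11


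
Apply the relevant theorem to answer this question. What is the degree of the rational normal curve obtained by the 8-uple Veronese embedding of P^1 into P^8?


The rational normal curve in P^8 is the image of P^1 under the 8-uple Veronese.
A general hyperplane in P^8 pulls back to a degree-8 form on P^1, which has 8 zeros,
so the curve meets a general hyperplane in 8 points. Degree = 8.

8


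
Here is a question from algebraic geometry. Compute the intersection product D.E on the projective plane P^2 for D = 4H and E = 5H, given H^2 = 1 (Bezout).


Using bilinearity of the intersection pairing on the projective plane P^2:
(aH).(bH) = ab * (H.H)
We have H^2 = 1 (Bezout).
D.E = (4H).(5H) = 4*5*1
= 20*1
= 20

20


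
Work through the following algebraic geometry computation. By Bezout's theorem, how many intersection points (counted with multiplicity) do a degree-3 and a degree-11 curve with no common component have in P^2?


Bezout's theorem states the intersection count equals the product of degrees.
Intersection count = 3 * 11 = 33

33


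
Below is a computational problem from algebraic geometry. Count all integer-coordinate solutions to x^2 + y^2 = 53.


Systematically check integer values of x where x^2 <= 53.
For each valid x, check if 53 - x^2 is a perfect square.
x=2: 53 - 4 = 49, sqrt = 7 (valid)
x=7: 53 - 49 = 4, sqrt = 2 (valid)
Total integer solutions found: 8

8


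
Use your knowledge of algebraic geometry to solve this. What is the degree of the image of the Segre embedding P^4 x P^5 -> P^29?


The degree of the Segre variety P^4 x P^5 is C(m+n, m).
= C(9, 4)
= 126

126


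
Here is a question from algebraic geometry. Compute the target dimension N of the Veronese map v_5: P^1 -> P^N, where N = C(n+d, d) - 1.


The Veronese embedding v_d: P^n -> P^N maps each point to all
degree-d monomials in n+1 homogeneous coordinates.
N = C(n+d, d) - 1
N = C(1+5, 5) - 1
N = C(6, 5) - 1
C(6, 5) = 6
N = 6 - 1 = 5

5


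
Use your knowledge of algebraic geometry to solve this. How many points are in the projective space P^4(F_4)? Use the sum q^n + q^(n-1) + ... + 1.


P^4(F_4) has (q^(n+1) - 1)/(q - 1) points.
= 4^4 + 4^3 + 4^2 + 4^1 + 4^0
= 256 + 64 + 16 + 4 + 1
= 341

341


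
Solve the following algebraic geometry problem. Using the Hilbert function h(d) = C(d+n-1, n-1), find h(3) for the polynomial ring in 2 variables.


The Hilbert function for the polynomial ring in 2 variables is:
h(d) = C(d+n-1, n-1)
h(3) = C(3+2-1, 2-1) = C(4, 1)
= 4! / (1! * 3!)
= 4

4


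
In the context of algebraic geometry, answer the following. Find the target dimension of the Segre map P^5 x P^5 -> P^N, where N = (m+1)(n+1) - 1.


The Segre embedding maps P^m x P^n into P^N via
all products of coordinates from each factor.
N = (m+1)(n+1) - 1
N = (5+1)(5+1) - 1
N = 6*6 - 1
N = 36 - 1 = 35

35


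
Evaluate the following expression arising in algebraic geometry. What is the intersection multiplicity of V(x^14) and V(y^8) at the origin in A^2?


The intersection multiplicity of V(x^a) and V(y^b) at the origin is:
I(O; V(x^14), V(y^8)) = dim_k(k[x,y]/(x^14, y^8))
A basis for k[x,y]/(x^14, y^8) is the set of monomials x^i * y^j
where 0 <= i < 14 and 0 <= j < 8.
The number of such monomials is 14 * 8 = 112

112


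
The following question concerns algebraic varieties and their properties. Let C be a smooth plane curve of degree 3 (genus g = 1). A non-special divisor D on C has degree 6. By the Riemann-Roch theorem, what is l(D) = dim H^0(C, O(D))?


First, compute the genus of a smooth plane curve of degree 3:
g = (d-1)(d-2)/2 = (3-1)(3-2)/2 = 1
For a non-special divisor D (i.e., h^1(D) = 0), Riemann-Roch gives:
l(D) = deg(D) - g + 1
Since deg(D) = 6 >= 2g - 1 = 1, D is non-special.
l(D) = 6 - 1 + 1 = 6

6


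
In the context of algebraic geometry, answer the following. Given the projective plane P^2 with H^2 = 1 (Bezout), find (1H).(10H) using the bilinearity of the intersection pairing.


Using bilinearity of the intersection pairing on the projective plane P^2:
(aH).(bH) = ab * (H.H)
We have H^2 = 1 (Bezout).
D.E = (1H).(10H) = 1*10*1
= 10*1
= 10

10


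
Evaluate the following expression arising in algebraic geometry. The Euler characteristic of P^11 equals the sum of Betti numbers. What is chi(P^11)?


The complex projective space P^11 has one cell in each even real dimension 0, 2, ..., 22.
The cohomology groups are H^{2k}(P^11) = Z for k = 0,...,11, and 0 otherwise.
Euler characteristic = sum of Betti numbers = 1 per even-dimensional cohomology group.
chi(P^11) = 11 + 1 = 12

12


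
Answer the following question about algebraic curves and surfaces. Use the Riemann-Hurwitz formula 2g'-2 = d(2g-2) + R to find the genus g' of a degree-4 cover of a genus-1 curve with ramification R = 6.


Riemann-Hurwitz formula: 2g' - 2 = d(2g - 2) + R
Given: d = 4, g = 1, R = 6
2g' - 2 = 4*(2*1 - 2) + 6
2g' - 2 = 4*0 + 6
2g' - 2 = 0 + 6 = 6
2g' = 8
g' = 4

4


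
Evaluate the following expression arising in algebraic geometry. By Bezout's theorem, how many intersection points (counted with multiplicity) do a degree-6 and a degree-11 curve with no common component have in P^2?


Bezout's theorem states the intersection count equals the product of degrees.
Intersection count = 6 * 11 = 66

66


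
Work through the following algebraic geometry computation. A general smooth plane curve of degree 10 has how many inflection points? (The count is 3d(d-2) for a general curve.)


For a general smooth plane curve C of degree d, the inflection points are
the intersection of C with its Hessian curve, which has degree 3(d-2).
By Bezout, the total intersection number is d * 3(d-2) = 10 * 24 = 240.
For a general curve every flex is ordinary, so each contributes
multiplicity 1 to C·Hess(C), and the number of distinct inflection
points is 3d(d-2).
Inflection points = 3*10*(10-2) = 3*10*8 = 240

240


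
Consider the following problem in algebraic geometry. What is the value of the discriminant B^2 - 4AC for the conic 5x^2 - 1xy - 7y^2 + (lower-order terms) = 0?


The discriminant of a conic Ax^2 + Bxy + Cy^2 + ... = 0 is B^2 - 4AC.
B^2 = (-1)^2 = 1
4AC = 4*5*(-7) = -140
Discriminant = 1 + 140 = 141

141


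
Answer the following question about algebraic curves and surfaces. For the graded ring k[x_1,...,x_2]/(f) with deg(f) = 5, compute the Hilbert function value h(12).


For R = k[x_1,...,x_n]/(f) with f homogeneous of degree e:
The Hilbert series is (1 - t^e)/(1 - t)^n.
So h(d) = C(d+n-1, n-1) - C(d-e+n-1, n-1) for d >= e.
With n=2, e=5, d=12:
C(12+2-1, 2-1) = C(13, 1) = 13
C(12-5+2-1, 2-1) = C(8, 1) = 8
h(12) = 13 - 8 = 5

5


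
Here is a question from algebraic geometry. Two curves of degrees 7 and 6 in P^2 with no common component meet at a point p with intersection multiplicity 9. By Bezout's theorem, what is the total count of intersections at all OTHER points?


By Bezout's theorem, the total intersection number is d1 * d2.
Total = 7 * 6 = 42
Intersection multiplicity at p = 9
Remaining intersections = 42 - 9 = 33

33


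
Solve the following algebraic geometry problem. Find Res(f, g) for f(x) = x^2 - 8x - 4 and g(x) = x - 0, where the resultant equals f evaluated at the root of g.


For Res(f, x - c), we evaluate f at x = c.
f(0) = 0^2 - 8*0 - 4
= 0 + 0 - 4
= 0 - 4 = -4
Res(f, g) = -4

-4


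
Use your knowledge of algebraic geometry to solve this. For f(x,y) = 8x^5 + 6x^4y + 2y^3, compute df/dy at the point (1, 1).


df/dy = 6*x^4 + 3*2*y^2
At (1,1): 6*1^4 + 3*2*1^2
= 6 + 6
= 12

12


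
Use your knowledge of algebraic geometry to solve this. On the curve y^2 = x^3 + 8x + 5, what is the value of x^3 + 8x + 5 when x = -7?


Compute x^3 + 8x + 5 at x = -7:
x^3 = (-7)^3 = -343
8*x = 8*(-7) = -56
Sum: -343 - 56 + 5 = -394

-394


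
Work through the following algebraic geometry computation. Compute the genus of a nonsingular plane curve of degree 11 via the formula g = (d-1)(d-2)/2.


Using the genus formula for smooth plane curves:
g = (d-1)(d-2)/2
g = (11-1)(11-2)/2
g = 10*9/2
g = 90/2 = 45

45


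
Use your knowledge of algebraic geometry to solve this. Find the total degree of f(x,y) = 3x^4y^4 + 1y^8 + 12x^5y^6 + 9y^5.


Examine each term for its total degree (sum of exponents).
  Term '3x^4y^4' has total degree 4+4 = 8.
  Term '1y^8' has total degree 0+8 = 8.
  Term '12x^5y^6' has total degree 5+6 = 11.
  Term '9y^5' has total degree 0+5 = 5.
The maximum total degree among all terms is 11.

11


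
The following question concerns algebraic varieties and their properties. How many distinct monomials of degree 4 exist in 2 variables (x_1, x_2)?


The number of degree-4 monomials in 2 variables is C(d+n-1, n-1).
= C(4+2-1, 2-1) = C(5, 1)
= 5

5


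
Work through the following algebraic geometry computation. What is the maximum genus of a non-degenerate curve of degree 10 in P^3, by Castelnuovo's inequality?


Castelnuovo's bound: write d - 1 = m(r-1) + epsilon with 0 <= epsilon < r-1.
d - 1 = 10 - 1 = 9
r - 1 = 3 - 1 = 2
9 = 4*2 + 1, so m = 4, epsilon = 1
pi(d, r) = m(m-1)(r-1)/2 + m*epsilon
= 4*3*2/2 + 4*1
= 24/2 + 4
= 12 + 4 = 16

16


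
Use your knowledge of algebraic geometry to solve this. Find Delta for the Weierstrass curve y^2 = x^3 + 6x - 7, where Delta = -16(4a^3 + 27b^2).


Compute each component:
4a^3 = 4*6^3 = 4*216 = 864
27b^2 = 27*(-7)^2 = 27*49 = 1323
4a^3 + 27b^2 = 864 + 1323 = 2187
Delta = -16*2187 = -34992

-34992


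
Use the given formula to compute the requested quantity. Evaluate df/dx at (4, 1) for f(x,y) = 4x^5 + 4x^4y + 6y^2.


df/dx = 5*4*x^4 + 4*4*x^3*y
At (4,1): 5*4*4^4 + 4*4*4^3*1
= 5120 + 1024
= 6144

6144


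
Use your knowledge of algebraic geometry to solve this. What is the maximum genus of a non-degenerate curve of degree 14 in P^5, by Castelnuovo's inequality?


Castelnuovo's bound: write d - 1 = m(r-1) + epsilon with 0 <= epsilon < r-1.
d - 1 = 14 - 1 = 13
r - 1 = 5 - 1 = 4
13 = 3*4 + 1, so m = 3, epsilon = 1
pi(d, r) = m(m-1)(r-1)/2 + m*epsilon
= 3*2*4/2 + 3*1
= 24/2 + 3
= 12 + 3 = 15

15


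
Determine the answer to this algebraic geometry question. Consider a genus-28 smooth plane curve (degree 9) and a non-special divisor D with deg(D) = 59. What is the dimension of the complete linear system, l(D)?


First, compute the genus of a smooth plane curve of degree 9:
g = (d-1)(d-2)/2 = (9-1)(9-2)/2 = 28
For a non-special divisor D (i.e., h^1(D) = 0), Riemann-Roch gives:
l(D) = deg(D) - g + 1
Since deg(D) = 59 >= 2g - 1 = 55, D is non-special.
l(D) = 59 - 28 + 1 = 32

32


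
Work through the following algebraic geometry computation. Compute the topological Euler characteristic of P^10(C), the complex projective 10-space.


The complex projective space P^10 has one cell in each even real dimension 0, 2, ..., 20.
The cohomology groups are H^{2k}(P^10) = Z for k = 0,...,10, and 0 otherwise.
Euler characteristic = sum of Betti numbers = 1 per even-dimensional cohomology group.
chi(P^10) = 10 + 1 = 11

11


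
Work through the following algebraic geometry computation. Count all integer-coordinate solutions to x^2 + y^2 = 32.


Systematically check integer values of x where x^2 <= 32.
For each valid x, check if 32 - x^2 is a perfect square.
x=4: 32 - 16 = 16, sqrt = 4 (valid)
Total integer solutions found: 4

4


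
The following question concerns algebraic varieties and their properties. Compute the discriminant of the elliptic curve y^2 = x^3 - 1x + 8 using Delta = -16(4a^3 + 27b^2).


Compute each component:
4a^3 = 4*(-1)^3 = 4*(-1) = -4
27b^2 = 27*8^2 = 27*64 = 1728
4a^3 + 27b^2 = -4 + 1728 = 1724
Delta = -16*1724 = -27584

-27584


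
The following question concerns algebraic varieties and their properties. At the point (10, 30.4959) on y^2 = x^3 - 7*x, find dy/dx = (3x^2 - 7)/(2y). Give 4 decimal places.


Using implicit differentiation of y^2 = x^3 - 7*x:
2y * dy/dx = 3x^2 - 7
dy/dx = (3x^2 - 7)/(2y)
Numerator: 3*10^2 - 7 = 293
Denominator: 2*30.4959 = 60.9918
dy/dx = 293/60.9918 = 4.8039

4.8039


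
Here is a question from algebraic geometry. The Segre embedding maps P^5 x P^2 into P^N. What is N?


The Segre embedding maps P^m x P^n into P^N via
all products of coordinates from each factor.
N = (m+1)(n+1) - 1
N = (5+1)(2+1) - 1
N = 6*3 - 1
N = 18 - 1 = 17

17


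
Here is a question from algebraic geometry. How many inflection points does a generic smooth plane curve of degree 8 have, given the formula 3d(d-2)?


For a general smooth plane curve C of degree d, the inflection points are
the intersection of C with its Hessian curve, which has degree 3(d-2).
By Bezout, the total intersection number is d * 3(d-2) = 8 * 18 = 144.
For a general curve every flex is ordinary, so each contributes
multiplicity 1 to C·Hess(C), and the number of distinct inflection
points is 3d(d-2).
Inflection points = 3*8*(8-2) = 3*8*6 = 144

144


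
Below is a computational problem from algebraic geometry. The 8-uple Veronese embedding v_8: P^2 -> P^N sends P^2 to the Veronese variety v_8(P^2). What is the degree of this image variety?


The Veronese variety v_8(P^2) has degree d^r.
d^r = 8^2 = 64

64


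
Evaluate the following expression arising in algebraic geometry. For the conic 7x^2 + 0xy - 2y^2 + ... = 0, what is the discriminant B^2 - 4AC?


The discriminant of a conic Ax^2 + Bxy + Cy^2 + ... = 0 is B^2 - 4AC.
B^2 = 0^2 = 0
4AC = 4*7*(-2) = -56
Discriminant = 0 + 56 = 56

56


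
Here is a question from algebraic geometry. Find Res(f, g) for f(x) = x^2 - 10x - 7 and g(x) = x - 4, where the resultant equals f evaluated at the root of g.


For Res(f, x - c), we evaluate f at x = c.
f(4) = 4^2 - 10*4 - 7
= 16 - 40 - 7
= -24 - 7 = -31
Res(f, g) = -31

-31


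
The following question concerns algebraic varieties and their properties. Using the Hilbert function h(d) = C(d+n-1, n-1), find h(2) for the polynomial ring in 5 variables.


The Hilbert function for the polynomial ring in 5 variables is:
h(d) = C(d+n-1, n-1)
h(2) = C(2+5-1, 5-1) = C(6, 4)
= 6! / (4! * 2!)
= 15

15


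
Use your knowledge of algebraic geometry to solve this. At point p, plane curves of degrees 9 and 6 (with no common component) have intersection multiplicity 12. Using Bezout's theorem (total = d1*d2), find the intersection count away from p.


By Bezout's theorem, the total intersection number is d1 * d2.
Total = 9 * 6 = 54
Intersection multiplicity at p = 12
Remaining intersections = 54 - 12 = 42

42


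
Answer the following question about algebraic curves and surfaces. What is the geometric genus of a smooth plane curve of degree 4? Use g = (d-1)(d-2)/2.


Using the genus formula for smooth plane curves:
g = (d-1)(d-2)/2
g = (4-1)(4-2)/2
g = 3*2/2
g = 6/2 = 3

3


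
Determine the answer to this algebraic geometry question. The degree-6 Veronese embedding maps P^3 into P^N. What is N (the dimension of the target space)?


The Veronese embedding v_d: P^n -> P^N maps each point to all
degree-d monomials in n+1 homogeneous coordinates.
N = C(n+d, d) - 1
N = C(3+6, 6) - 1
N = C(9, 6) - 1
C(9, 6) = 84
N = 84 - 1 = 83

83


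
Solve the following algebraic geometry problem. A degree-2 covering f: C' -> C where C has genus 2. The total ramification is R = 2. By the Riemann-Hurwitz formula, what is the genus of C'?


Riemann-Hurwitz formula: 2g' - 2 = d(2g - 2) + R
Given: d = 2, g = 2, R = 2
2g' - 2 = 2*(2*2 - 2) + 2
2g' - 2 = 2*2 + 2
2g' - 2 = 4 + 2 = 6
2g' = 8
g' = 4

4


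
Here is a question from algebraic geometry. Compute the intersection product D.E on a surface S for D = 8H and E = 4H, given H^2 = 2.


Using bilinearity of the intersection pairing on a surface S:
(aH).(bH) = ab * (H.H)
We have H^2 = 2.
D.E = (8H).(4H) = 8*4*2
= 32*2
= 64

64


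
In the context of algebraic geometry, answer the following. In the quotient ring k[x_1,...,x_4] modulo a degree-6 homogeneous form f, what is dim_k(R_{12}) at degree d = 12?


For R = k[x_1,...,x_n]/(f) with f homogeneous of degree e:
The Hilbert series is (1 - t^e)/(1 - t)^n.
So h(d) = C(d+n-1, n-1) - C(d-e+n-1, n-1) for d >= e.
With n=4, e=6, d=12:
C(12+4-1, 4-1) = C(15, 3) = 455
C(12-6+4-1, 4-1) = C(9, 3) = 84
h(12) = 455 - 84 = 371

371


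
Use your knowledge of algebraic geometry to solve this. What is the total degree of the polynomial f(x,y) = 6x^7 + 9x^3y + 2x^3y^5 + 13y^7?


Examine each term for its total degree (sum of exponents).
  Term '6x^7' has total degree 7+0 = 7.
  Term '9x^3y' has total degree 3+1 = 4.
  Term '2x^3y^5' has total degree 3+5 = 8.
  Term '13y^7' has total degree 0+7 = 7.
The maximum total degree among all terms is 8.

8


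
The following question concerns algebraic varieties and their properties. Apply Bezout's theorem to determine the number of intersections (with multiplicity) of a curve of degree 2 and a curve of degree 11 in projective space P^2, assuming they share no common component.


Bezout's theorem states the intersection count equals the product of degrees.
Intersection count = 2 * 11 = 22

22


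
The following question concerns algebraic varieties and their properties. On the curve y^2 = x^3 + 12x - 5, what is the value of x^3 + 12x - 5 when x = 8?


Compute x^3 + 12x - 5 at x = 8:
x^3 = 8^3 = 512
12*x = 12*8 = 96
Sum: 512 + 96 - 5 = 603

603


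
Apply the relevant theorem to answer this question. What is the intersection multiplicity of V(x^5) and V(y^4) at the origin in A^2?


The intersection multiplicity of V(x^a) and V(y^b) at the origin is:
I(O; V(x^5), V(y^4)) = dim_k(k[x,y]/(x^5, y^4))
A basis for k[x,y]/(x^5, y^4) is the set of monomials x^i * y^j
where 0 <= i < 5 and 0 <= j < 4.
The number of such monomials is 5 * 4 = 20

20


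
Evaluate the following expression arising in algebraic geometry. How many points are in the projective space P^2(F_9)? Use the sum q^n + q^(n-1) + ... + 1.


P^2(F_9) has (q^(n+1) - 1)/(q - 1) points.
= 9^2 + 9^1 + 9^0
= 81 + 9 + 1
= 91

91


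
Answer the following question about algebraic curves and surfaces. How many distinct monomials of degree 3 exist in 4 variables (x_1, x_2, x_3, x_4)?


The number of degree-3 monomials in 4 variables is C(d+n-1, n-1).
= C(3+4-1, 4-1) = C(6, 3)
= 20

20


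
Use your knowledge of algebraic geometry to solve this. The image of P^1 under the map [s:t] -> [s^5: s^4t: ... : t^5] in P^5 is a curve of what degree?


The rational normal curve in P^5 is the image of P^1 under the 5-uple Veronese.
A general hyperplane in P^5 pulls back to a degree-5 form on P^1, which has 5 zeros,
so the curve meets a general hyperplane in 5 points. Degree = 5.

5


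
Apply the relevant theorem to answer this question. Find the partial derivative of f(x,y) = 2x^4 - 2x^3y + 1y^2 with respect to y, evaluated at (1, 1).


df/dy = (-2)*x^3 + 2*1*y^1
At (1,1): (-2)*1^3 + 2*1*1^1
= -2 + 2
= 0

0


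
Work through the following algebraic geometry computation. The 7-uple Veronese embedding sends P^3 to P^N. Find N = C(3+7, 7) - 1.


The Veronese embedding v_d: P^n -> P^N maps each point to all
degree-d monomials in n+1 homogeneous coordinates.
N = C(n+d, d) - 1
N = C(3+7, 7) - 1
N = C(10, 7) - 1
C(10, 7) = 120
N = 120 - 1 = 119

119


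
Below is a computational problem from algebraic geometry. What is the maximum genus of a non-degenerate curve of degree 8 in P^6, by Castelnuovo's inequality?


Castelnuovo's bound: write d - 1 = m(r-1) + epsilon with 0 <= epsilon < r-1.
d - 1 = 8 - 1 = 7
r - 1 = 6 - 1 = 5
7 = 1*5 + 2, so m = 1, epsilon = 2
pi(d, r) = m(m-1)(r-1)/2 + m*epsilon
= 1*0*5/2 + 1*2
= 0/2 + 2
= 0 + 2 = 2

2


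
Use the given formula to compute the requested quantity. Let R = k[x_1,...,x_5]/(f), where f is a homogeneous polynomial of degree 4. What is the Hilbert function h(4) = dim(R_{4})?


For R = k[x_1,...,x_n]/(f) with f homogeneous of degree e:
The Hilbert series is (1 - t^e)/(1 - t)^n.
So h(d) = C(d+n-1, n-1) - C(d-e+n-1, n-1) for d >= e.
With n=5, e=4, d=4:
C(4+5-1, 5-1) = C(8, 4) = 70
C(4-4+5-1, 5-1) = C(4, 4) = 1
h(4) = 70 - 1 = 69

69


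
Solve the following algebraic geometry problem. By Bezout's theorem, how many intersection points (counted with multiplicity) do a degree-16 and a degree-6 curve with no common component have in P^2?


Bezout's theorem states the intersection count equals the product of degrees.
Intersection count = 16 * 6 = 96

96


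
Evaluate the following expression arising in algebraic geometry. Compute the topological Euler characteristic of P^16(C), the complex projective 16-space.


The complex projective space P^16 has one cell in each even real dimension 0, 2, ..., 32.
The cohomology groups are H^{2k}(P^16) = Z for k = 0,...,16, and 0 otherwise.
Euler characteristic = sum of Betti numbers = 1 per even-dimensional cohomology group.
chi(P^16) = 16 + 1 = 17

17


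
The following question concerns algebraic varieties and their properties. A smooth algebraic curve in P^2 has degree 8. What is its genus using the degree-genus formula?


Using the genus formula for smooth plane curves:
g = (d-1)(d-2)/2
g = (8-1)(8-2)/2
g = 7*6/2
g = 42/2 = 21

21


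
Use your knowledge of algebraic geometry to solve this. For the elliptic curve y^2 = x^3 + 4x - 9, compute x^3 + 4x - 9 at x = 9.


Compute x^3 + 4x - 9 at x = 9:
x^3 = 9^3 = 729
4*x = 4*9 = 36
Sum: 729 + 36 - 9 = 756

756


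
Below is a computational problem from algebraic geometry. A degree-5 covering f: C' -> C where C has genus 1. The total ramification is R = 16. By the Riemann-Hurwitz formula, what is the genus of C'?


Riemann-Hurwitz formula: 2g' - 2 = d(2g - 2) + R
Given: d = 5, g = 1, R = 16
2g' - 2 = 5*(2*1 - 2) + 16
2g' - 2 = 5*0 + 16
2g' - 2 = 0 + 16 = 16
2g' = 18
g' = 9

9


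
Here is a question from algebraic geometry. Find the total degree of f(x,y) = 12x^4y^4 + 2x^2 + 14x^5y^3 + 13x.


Examine each term for its total degree (sum of exponents).
  Term '12x^4y^4' has total degree 4+4 = 8.
  Term '2x^2' has total degree 2+0 = 2.
  Term '14x^5y^3' has total degree 5+3 = 8.
  Term '13x' has total degree 1+0 = 1.
The maximum total degree among all terms is 8.

8


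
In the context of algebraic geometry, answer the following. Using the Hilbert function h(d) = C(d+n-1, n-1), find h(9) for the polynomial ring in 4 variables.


The Hilbert function for the polynomial ring in 4 variables is:
h(d) = C(d+n-1, n-1)
h(9) = C(9+4-1, 4-1) = C(12, 3)
= 12! / (3! * 9!)
= 220

220


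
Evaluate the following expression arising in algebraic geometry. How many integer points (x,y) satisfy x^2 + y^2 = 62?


Systematically check integer values of x where x^2 <= 62.
For each valid x, check if 62 - x^2 is a perfect square.
Total integer solutions found: 0

0


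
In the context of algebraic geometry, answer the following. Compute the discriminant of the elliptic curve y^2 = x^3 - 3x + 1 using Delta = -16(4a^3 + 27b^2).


Compute each component:
4a^3 = 4*(-3)^3 = 4*(-27) = -108
27b^2 = 27*1^2 = 27*1 = 27
4a^3 + 27b^2 = -108 + 27 = -81
Delta = -16*(-81) = 1296

1296


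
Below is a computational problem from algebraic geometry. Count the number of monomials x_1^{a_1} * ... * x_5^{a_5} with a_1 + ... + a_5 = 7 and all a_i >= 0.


The number of degree-7 monomials in 5 variables is C(d+n-1, n-1).
= C(7+5-1, 5-1) = C(11, 4)
= 330

330


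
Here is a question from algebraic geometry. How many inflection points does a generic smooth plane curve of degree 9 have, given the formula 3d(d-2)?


For a general smooth plane curve C of degree d, the inflection points are
the intersection of C with its Hessian curve, which has degree 3(d-2).
By Bezout, the total intersection number is d * 3(d-2) = 9 * 21 = 189.
For a general curve every flex is ordinary, so each contributes
multiplicity 1 to C·Hess(C), and the number of distinct inflection
points is 3d(d-2).
Inflection points = 3*9*(9-2) = 3*9*7 = 189

189


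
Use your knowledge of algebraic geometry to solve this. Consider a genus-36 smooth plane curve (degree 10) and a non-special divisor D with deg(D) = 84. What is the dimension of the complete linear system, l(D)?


First, compute the genus of a smooth plane curve of degree 10:
g = (d-1)(d-2)/2 = (10-1)(10-2)/2 = 36
For a non-special divisor D (i.e., h^1(D) = 0), Riemann-Roch gives:
l(D) = deg(D) - g + 1
Since deg(D) = 84 >= 2g - 1 = 71, D is non-special.
l(D) = 84 - 36 + 1 = 49

49


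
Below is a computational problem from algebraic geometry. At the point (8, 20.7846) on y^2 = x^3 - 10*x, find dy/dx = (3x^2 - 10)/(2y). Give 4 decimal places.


Using implicit differentiation of y^2 = x^3 - 10*x:
2y * dy/dx = 3x^2 - 10
dy/dx = (3x^2 - 10)/(2y)
Numerator: 3*8^2 - 10 = 182
Denominator: 2*20.7846 = 41.5692
dy/dx = 182/41.5692 = 4.3782

4.3782


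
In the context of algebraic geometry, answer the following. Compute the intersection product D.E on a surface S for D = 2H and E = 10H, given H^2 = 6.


Using bilinearity of the intersection pairing on a surface S:
(aH).(bH) = ab * (H.H)
We have H^2 = 6.
D.E = (2H).(10H) = 2*10*6
= 20*6
= 120

120


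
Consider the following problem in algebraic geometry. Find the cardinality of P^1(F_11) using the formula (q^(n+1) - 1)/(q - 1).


P^1(F_11) has (q^(n+1) - 1)/(q - 1) points.
= 11^1 + 11^0
= 11 + 1
= 12

12


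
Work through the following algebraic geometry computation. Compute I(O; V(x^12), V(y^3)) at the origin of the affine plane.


The intersection multiplicity of V(x^a) and V(y^b) at the origin is:
I(O; V(x^12), V(y^3)) = dim_k(k[x,y]/(x^12, y^3))
A basis for k[x,y]/(x^12, y^3) is the set of monomials x^i * y^j
where 0 <= i < 12 and 0 <= j < 3.
The number of such monomials is 12 * 3 = 36

36


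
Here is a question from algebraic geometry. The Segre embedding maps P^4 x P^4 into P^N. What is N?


The Segre embedding maps P^m x P^n into P^N via
all products of coordinates from each factor.
N = (m+1)(n+1) - 1
N = (4+1)(4+1) - 1
N = 5*5 - 1
N = 25 - 1 = 24

24


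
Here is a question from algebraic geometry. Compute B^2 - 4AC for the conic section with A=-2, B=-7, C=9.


The discriminant of a conic Ax^2 + Bxy + Cy^2 + ... = 0 is B^2 - 4AC.
B^2 = (-7)^2 = 49
4AC = 4*(-2)*9 = -72
Discriminant = 49 + 72 = 121

121


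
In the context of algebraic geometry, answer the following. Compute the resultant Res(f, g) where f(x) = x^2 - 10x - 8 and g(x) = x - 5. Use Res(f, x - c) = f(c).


For Res(f, x - c), we evaluate f at x = c.
f(5) = 5^2 - 10*5 - 8
= 25 - 50 - 8
= -25 - 8 = -33
Res(f, g) = -33

-33


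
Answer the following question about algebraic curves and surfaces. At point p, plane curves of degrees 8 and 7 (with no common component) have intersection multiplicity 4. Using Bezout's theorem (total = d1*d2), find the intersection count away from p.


By Bezout's theorem, the total intersection number is d1 * d2.
Total = 8 * 7 = 56
Intersection multiplicity at p = 4
Remaining intersections = 56 - 4 = 52

52


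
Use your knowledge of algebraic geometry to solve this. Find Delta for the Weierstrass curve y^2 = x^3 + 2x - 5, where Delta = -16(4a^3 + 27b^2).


Compute each component:
4a^3 = 4*2^3 = 4*8 = 32
27b^2 = 27*(-5)^2 = 27*25 = 675
4a^3 + 27b^2 = 32 + 675 = 707
Delta = -16*707 = -11312

-11312


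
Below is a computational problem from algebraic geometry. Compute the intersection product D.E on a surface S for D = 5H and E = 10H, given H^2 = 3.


Using bilinearity of the intersection pairing on a surface S:
(aH).(bH) = ab * (H.H)
We have H^2 = 3.
D.E = (5H).(10H) = 5*10*3
= 50*3
= 150

150


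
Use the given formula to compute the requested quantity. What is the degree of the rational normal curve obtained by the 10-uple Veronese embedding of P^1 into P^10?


The rational normal curve in P^10 is the image of P^1 under the 10-uple Veronese.
A general hyperplane in P^10 pulls back to a degree-10 form on P^1, which has 10 zeros,
so the curve meets a general hyperplane in 10 points. Degree = 10.

10


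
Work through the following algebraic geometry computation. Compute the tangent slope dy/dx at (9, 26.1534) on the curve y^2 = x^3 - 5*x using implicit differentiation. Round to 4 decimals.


Using implicit differentiation of y^2 = x^3 - 5*x:
2y * dy/dx = 3x^2 - 5
dy/dx = (3x^2 - 5)/(2y)
Numerator: 3*9^2 - 5 = 238
Denominator: 2*26.1534 = 52.3068
dy/dx = 238/52.3068 = 4.5501

4.5501


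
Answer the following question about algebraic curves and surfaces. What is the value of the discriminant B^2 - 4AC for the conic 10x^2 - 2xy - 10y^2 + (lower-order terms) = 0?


The discriminant of a conic Ax^2 + Bxy + Cy^2 + ... = 0 is B^2 - 4AC.
B^2 = (-2)^2 = 4
4AC = 4*10*(-10) = -400
Discriminant = 4 + 400 = 404

404


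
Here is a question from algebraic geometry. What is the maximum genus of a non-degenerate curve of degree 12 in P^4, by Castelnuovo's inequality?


Castelnuovo's bound: write d - 1 = m(r-1) + epsilon with 0 <= epsilon < r-1.
d - 1 = 12 - 1 = 11
r - 1 = 4 - 1 = 3
11 = 3*3 + 2, so m = 3, epsilon = 2
pi(d, r) = m(m-1)(r-1)/2 + m*epsilon
= 3*2*3/2 + 3*2
= 18/2 + 6
= 9 + 6 = 15

15


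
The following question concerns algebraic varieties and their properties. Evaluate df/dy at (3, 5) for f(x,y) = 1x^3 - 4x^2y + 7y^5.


df/dy = (-4)*x^2 + 5*7*y^4
At (3,5): (-4)*3^2 + 5*7*5^4
= -36 + 21875
= 21839

21839


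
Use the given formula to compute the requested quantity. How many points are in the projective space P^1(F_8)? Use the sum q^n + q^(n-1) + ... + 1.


P^1(F_8) has (q^(n+1) - 1)/(q - 1) points.
= 8^1 + 8^0
= 8 + 1
= 9

9


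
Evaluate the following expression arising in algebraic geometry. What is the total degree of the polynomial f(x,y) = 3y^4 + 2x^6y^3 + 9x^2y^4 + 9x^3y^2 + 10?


Examine each term for its total degree (sum of exponents).
  Term '3y^4' has total degree 0+4 = 4.
  Term '2x^6y^3' has total degree 6+3 = 9.
  Term '9x^2y^4' has total degree 2+4 = 6.
  Term '9x^3y^2' has total degree 3+2 = 5.
  Term '10' has total degree 0+0 = 0.
The maximum total degree among all terms is 9.

9


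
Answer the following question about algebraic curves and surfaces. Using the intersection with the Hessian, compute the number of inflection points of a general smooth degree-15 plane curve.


For a general smooth plane curve C of degree d, the inflection points are
the intersection of C with its Hessian curve, which has degree 3(d-2).
By Bezout, the total intersection number is d * 3(d-2) = 15 * 39 = 585.
For a general curve every flex is ordinary, so each contributes
multiplicity 1 to C·Hess(C), and the number of distinct inflection
points is 3d(d-2).
Inflection points = 3*15*(15-2) = 3*15*13 = 585

585


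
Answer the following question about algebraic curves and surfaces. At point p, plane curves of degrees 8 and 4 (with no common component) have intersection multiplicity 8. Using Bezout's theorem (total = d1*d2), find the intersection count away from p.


By Bezout's theorem, the total intersection number is d1 * d2.
Total = 8 * 4 = 32
Intersection multiplicity at p = 8
Remaining intersections = 32 - 8 = 24

24


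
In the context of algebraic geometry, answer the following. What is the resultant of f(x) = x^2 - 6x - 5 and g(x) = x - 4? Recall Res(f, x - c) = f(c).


For Res(f, x - c), we evaluate f at x = c.
f(4) = 4^2 - 6*4 - 5
= 16 - 24 - 5
= -8 - 5 = -13
Res(f, g) = -13

-13


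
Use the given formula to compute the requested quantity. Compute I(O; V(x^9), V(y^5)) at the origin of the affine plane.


The intersection multiplicity of V(x^a) and V(y^b) at the origin is:
I(O; V(x^9), V(y^5)) = dim_k(k[x,y]/(x^9, y^5))
A basis for k[x,y]/(x^9, y^5) is the set of monomials x^i * y^j
where 0 <= i < 9 and 0 <= j < 5.
The number of such monomials is 9 * 5 = 45

45


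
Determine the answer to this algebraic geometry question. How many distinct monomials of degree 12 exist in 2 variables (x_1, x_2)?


The number of degree-12 monomials in 2 variables is C(d+n-1, n-1).
= C(12+2-1, 2-1) = C(13, 1)
= 13

13


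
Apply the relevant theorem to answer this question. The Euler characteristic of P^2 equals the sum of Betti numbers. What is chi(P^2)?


The complex projective space P^2 has one cell in each even real dimension 0, 2, ..., 4.
The cohomology groups are H^{2k}(P^2) = Z for k = 0,...,2, and 0 otherwise.
Euler characteristic = sum of Betti numbers = 1 per even-dimensional cohomology group.
chi(P^2) = 2 + 1 = 3

3


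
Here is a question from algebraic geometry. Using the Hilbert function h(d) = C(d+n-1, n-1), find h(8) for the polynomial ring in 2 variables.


The Hilbert function for the polynomial ring in 2 variables is:
h(d) = C(d+n-1, n-1)
h(8) = C(8+2-1, 2-1) = C(9, 1)
= 9! / (1! * 8!)
= 9

9


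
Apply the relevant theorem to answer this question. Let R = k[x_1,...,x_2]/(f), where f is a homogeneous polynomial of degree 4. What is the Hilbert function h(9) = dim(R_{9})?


For R = k[x_1,...,x_n]/(f) with f homogeneous of degree e:
The Hilbert series is (1 - t^e)/(1 - t)^n.
So h(d) = C(d+n-1, n-1) - C(d-e+n-1, n-1) for d >= e.
With n=2, e=4, d=9:
C(9+2-1, 2-1) = C(10, 1) = 10
C(9-4+2-1, 2-1) = C(6, 1) = 6
h(9) = 10 - 6 = 4

4


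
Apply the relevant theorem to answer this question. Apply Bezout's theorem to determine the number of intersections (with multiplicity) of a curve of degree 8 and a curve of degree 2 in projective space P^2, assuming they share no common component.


Bezout's theorem states the intersection count equals the product of degrees.
Intersection count = 8 * 2 = 16

16


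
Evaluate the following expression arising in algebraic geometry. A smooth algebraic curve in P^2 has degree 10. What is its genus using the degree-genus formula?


Using the genus formula for smooth plane curves:
g = (d-1)(d-2)/2
g = (10-1)(10-2)/2
g = 9*8/2
g = 72/2 = 36

36


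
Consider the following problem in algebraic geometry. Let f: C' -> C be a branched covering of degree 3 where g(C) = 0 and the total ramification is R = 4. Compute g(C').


Riemann-Hurwitz formula: 2g' - 2 = d(2g - 2) + R
Given: d = 3, g = 0, R = 4
2g' - 2 = 3*(2*0 - 2) + 4
2g' - 2 = 3*(-2) + 4
2g' - 2 = -6 + 4 = -2
2g' = 0
g' = 0

0


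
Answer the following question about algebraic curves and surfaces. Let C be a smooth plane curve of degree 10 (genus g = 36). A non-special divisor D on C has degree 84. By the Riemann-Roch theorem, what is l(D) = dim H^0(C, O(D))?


First, compute the genus of a smooth plane curve of degree 10:
g = (d-1)(d-2)/2 = (10-1)(10-2)/2 = 36
For a non-special divisor D (i.e., h^1(D) = 0), Riemann-Roch gives:
l(D) = deg(D) - g + 1
Since deg(D) = 84 >= 2g - 1 = 71, D is non-special.
l(D) = 84 - 36 + 1 = 49

49
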